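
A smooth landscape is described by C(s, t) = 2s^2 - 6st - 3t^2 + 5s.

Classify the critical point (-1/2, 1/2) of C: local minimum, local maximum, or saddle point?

The Hessian of C is constant: H = [[4, -6], [-6, -6]].
det(H) = 4·(-6) − (-6)² = -60.
Since det(H) < 0, H is indefinite and the critical point is a saddle point.

saddle point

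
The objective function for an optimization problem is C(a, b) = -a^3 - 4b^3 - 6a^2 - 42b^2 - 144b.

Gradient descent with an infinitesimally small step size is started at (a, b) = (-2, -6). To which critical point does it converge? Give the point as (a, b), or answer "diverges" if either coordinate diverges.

(-4, -4)

C is separable, so gradient descent decouples: a follows -∂C/∂a, b follows -∂C/∂b.
∂C/∂a = -3a(a + 4); at a=-2 this is 12, so a decreases.
∂C/∂b = -12(b + 3)(b + 4); at b=-6 this is -72, so b increases.
a converges to its nearest critical value -4 (a local min of the a-part); b converges to -4. The iterate converges to (-4, -4).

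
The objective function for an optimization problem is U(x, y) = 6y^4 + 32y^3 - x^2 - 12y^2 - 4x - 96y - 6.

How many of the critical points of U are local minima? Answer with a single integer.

U separates as a function of x plus a function of y, so ∇U=0 decouples.
∂U/∂x = -2(x + 2) = 0 at x ∈ {-2}; ∂U/∂y = 24(y - 1)(y + 1)(y + 4) = 0 at y ∈ {-4, -1, 1}.
The Hessian is diagonal: diag(U_xx, U_yy). Second derivatives: U_xx(-2)=-2; U_yy(-4)=360, U_yy(-1)=-144, U_yy(1)=240.
Local minima occur where both diagonal entries positive: none. Count: 0.

0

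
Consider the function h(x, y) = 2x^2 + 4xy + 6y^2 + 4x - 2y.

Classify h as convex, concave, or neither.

h is quadratic, so its Hessian is the constant matrix H = [[4, 4], [4, 12]].
det(H) = 32, tr(H) = 16.
det(H) > 0 and tr(H) > 0, so H is positive definite everywhere: convex.

convex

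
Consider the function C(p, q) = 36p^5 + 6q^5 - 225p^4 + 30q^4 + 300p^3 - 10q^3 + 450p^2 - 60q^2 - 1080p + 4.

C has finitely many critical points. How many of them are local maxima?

4

C separates as a function of p plus a function of q, so ∇C=0 decouples.
∂C/∂p = 180(p - 3)(p - 2)(p - 1)(p + 1) = 0 at p ∈ {-1, 1, 2, 3}; ∂C/∂q = 30q(q - 1)(q + 1)(q + 4) = 0 at q ∈ {-4, -1, 0, 1}.
The Hessian is diagonal: diag(C_pp, C_qq). Second derivatives: C_pp(-1)=-4320, C_pp(1)=720, C_pp(2)=-540, C_pp(3)=1440; C_qq(-4)=-1800, C_qq(-1)=180, C_qq(0)=-120, C_qq(1)=300.
Local maxima occur where both diagonal entries negative: (-1, -4), (-1, 0), (2, -4), (2, 0). Count: 4.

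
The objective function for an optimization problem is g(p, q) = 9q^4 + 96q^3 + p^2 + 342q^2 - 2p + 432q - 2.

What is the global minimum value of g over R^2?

-180

g(p,q) separates as A(p) + B(q) − 2, so its minimum is min A + min B − 2.
A'(p) = 2p - 2 vanishes at p ∈ {1}; B'(q) = 36(q + 1)(q + 3)(q + 4) vanishes at q ∈ {-4, -3, -1}.
Local minima of A (where A''>0): A(1)=-1. Local minima of B: B(-4)=-96, B(-1)=-177.
So the global minimum of g is A(1) + B(-1) − 2 = -1 − 177 − 2 = -180, attained at (1, -1).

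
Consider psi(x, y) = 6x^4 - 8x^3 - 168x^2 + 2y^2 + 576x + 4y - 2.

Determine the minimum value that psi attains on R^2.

-2948

psi(x,y) separates as P(x) + Q(y) − 2, so its minimum is min P + min Q − 2.
P'(x) = 24(x - 3)(x - 2)(x + 4) vanishes at x ∈ {-4, 2, 3}; Q'(y) = 4y + 4 vanishes at y ∈ {-1}.
Local minima of P (where P''>0): P(-4)=-2944, P(3)=486. Local minima of Q: Q(-1)=-2.
So the global minimum of psi is P(-4) + Q(-1) − 2 = -2944 − 2 − 2 = -2948, attained at (-4, -1).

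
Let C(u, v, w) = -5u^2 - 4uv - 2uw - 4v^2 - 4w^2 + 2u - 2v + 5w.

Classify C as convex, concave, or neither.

concave

C is quadratic, so its Hessian is the constant matrix H = [[-10, -4, -2], [-4, -8, 0], [-2, 0, -8]].
Leading principal minors: -10, 64, -480.
Signs alternate −, +, − ⇒ H ≺ 0 ⇒ concave.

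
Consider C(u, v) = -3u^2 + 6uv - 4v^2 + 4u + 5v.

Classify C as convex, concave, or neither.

C is quadratic, so its Hessian is the constant matrix H = [[-6, 6], [6, -8]].
det(H) = 12, tr(H) = -14.
det(H) > 0 and tr(H) < 0, so H is negative definite everywhere: concave.

concave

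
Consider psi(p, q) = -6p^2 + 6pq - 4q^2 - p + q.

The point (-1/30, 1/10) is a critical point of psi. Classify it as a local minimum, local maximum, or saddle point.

local maximum

The Hessian of psi is constant: H = [[-12, 6], [6, -8]].
det(H) = (-12)·(-8) − 6² = 60.
det(H) > 0 and tr(H) = -20 < 0, so H is negative definite and the point is a local maximum.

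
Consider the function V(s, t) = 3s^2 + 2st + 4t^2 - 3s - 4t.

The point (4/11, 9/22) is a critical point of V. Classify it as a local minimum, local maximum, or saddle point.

The Hessian of V is constant: H = [[6, 2], [2, 8]].
det(H) = 6·8 − 2² = 44.
det(H) > 0 and tr(H) = 14 > 0, so H is positive definite and the point is a local minimum.

local minimum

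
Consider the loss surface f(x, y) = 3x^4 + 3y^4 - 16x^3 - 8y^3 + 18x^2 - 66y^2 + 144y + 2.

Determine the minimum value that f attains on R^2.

f(x,y) separates as P(x) + Q(y) + 2, so its minimum is min P + min Q + 2.
P'(x) = 12x(x - 3)(x - 1) vanishes at x ∈ {0, 1, 3}; Q'(y) = 12(y - 4)(y - 1)(y + 3) vanishes at y ∈ {-3, 1, 4}.
Local minima of P (where P''>0): P(0)=0, P(3)=-27. Local minima of Q: Q(-3)=-567, Q(4)=-224.
So the global minimum of f is P(3) + Q(-3) + 2 = -27 − 567 + 2 = -592, attained at (3, -3).

-592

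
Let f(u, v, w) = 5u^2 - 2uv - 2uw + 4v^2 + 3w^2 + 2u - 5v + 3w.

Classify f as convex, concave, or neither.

f is quadratic, so its Hessian is the constant matrix H = [[10, -2, -2], [-2, 8, 0], [-2, 0, 6]].
Leading principal minors: 10, 76, 424.
All positive ⇒ H ≻ 0 ⇒ convex.

convex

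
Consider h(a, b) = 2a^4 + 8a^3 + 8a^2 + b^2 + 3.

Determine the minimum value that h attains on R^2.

3

h(a,b) separates as P(a) + Q(b) + 3, so its minimum is min P + min Q + 3.
P'(a) = 8a(a + 1)(a + 2) vanishes at a ∈ {-2, -1, 0}; Q'(b) = 2b vanishes at b ∈ {0}.
Local minima of P (where P''>0): P(-2)=0, P(0)=0. Local minima of Q: Q(0)=0.
So the global minimum of h is P(-2) + Q(0) + 3 = 0 + 0 + 3 = 3, attained at (-2, 0).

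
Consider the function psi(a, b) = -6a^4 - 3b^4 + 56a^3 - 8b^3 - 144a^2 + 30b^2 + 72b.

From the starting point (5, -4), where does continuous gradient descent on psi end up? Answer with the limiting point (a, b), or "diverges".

diverges

psi is separable, so gradient descent decouples: a follows -∂psi/∂a, b follows -∂psi/∂b.
∂psi/∂a = -24a(a - 4)(a - 3); at a=5 this is -240, so a increases.
∂psi/∂b = -12(b - 2)(b + 1)(b + 3); at b=-4 this is 216, so b decreases.
The a-coordinate has no critical point in that direction and runs off to infinity.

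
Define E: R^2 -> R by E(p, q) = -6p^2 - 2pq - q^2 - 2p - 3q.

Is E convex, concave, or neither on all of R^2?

concave

E is quadratic, so its Hessian is the constant matrix H = [[-12, -2], [-2, -2]].
det(H) = 20, tr(H) = -14.
det(H) > 0 and tr(H) < 0, so H is negative definite everywhere: concave.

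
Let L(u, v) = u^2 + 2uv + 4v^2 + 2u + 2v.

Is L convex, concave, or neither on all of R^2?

convex

L is quadratic, so its Hessian is the constant matrix H = [[2, 2], [2, 8]].
det(H) = 12, tr(H) = 10.
det(H) > 0 and tr(H) > 0, so H is positive definite everywhere: convex.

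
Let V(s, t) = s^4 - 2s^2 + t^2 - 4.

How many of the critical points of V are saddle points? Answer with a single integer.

1

V separates as a function of s plus a function of t, so ∇V=0 decouples.
∂V/∂s = 4s(s - 1)(s + 1) = 0 at s ∈ {-1, 0, 1}; ∂V/∂t = 2t = 0 at t ∈ {0}.
The Hessian is diagonal: diag(V_ss, V_tt). Second derivatives: V_ss(-1)=8, V_ss(0)=-4, V_ss(1)=8; V_tt(0)=2.
Saddle points occur where the two diagonal entries have opposite signs: (0, 0). Count: 1.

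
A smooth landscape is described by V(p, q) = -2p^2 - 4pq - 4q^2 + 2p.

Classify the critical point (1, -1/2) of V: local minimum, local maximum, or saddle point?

local maximum

The Hessian of V is constant: H = [[-4, -4], [-4, -8]].
det(H) = (-4)·(-8) − (-4)² = 16.
det(H) > 0 and tr(H) = -12 < 0, so H is negative definite and the point is a local maximum.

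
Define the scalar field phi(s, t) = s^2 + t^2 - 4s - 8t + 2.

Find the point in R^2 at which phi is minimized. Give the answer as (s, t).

(2, 4)

phi(s,t) separates as P(s) + Q(t) + 2, so its minimum is min P + min Q + 2.
P'(s) = 2s - 4 vanishes at s ∈ {2}; Q'(t) = 2(t - 4) vanishes at t ∈ {4}.
Local minima of P (where P''>0): P(2)=-4. Local minima of Q: Q(4)=-16.
So the global minimum of phi is P(2) + Q(4) + 2 = -4 − 16 + 2 = -18, attained at (2, 4).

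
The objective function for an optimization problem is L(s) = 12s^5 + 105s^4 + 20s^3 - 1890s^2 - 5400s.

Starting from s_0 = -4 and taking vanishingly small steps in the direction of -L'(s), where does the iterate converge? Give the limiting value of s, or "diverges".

L'(s) = 60(s - 3)(s + 2)(s + 3)(s + 5), so L'(-4) = -840.
Gradient descent moves in the -L' direction, i.e. s is increasing.
The nearest critical point in that direction is s = -3, where L'' = 720 > 0 (a local minimum). The iterate converges there.

-3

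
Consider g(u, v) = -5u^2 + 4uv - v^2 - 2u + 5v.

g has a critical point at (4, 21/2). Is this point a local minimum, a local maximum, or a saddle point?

The Hessian of g is constant: H = [[-10, 4], [4, -2]].
det(H) = (-10)·(-2) − 4² = 4.
det(H) > 0 and tr(H) = -12 < 0, so H is negative definite and the point is a local maximum.

local maximum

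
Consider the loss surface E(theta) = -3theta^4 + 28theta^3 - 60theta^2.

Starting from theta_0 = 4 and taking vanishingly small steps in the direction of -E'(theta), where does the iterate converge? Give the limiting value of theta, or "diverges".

E'(theta) = -12theta(theta - 5)(theta - 2), so E'(4) = 96.
Gradient descent moves in the -E' direction, i.e. theta is decreasing.
The nearest critical point in that direction is theta = 2, where E'' = 72 > 0 (a local minimum). The iterate converges there.

2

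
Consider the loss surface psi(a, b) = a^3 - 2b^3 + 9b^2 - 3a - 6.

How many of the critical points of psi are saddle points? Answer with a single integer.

2

psi separates as a function of a plus a function of b, so ∇psi=0 decouples.
∂psi/∂a = 3(a - 1)(a + 1) = 0 at a ∈ {-1, 1}; ∂psi/∂b = -6b(b - 3) = 0 at b ∈ {0, 3}.
The Hessian is diagonal: diag(psi_aa, psi_bb). Second derivatives: psi_aa(-1)=-6, psi_aa(1)=6; psi_bb(0)=18, psi_bb(3)=-18.
Saddle points occur where the two diagonal entries have opposite signs: (-1, 0), (1, 3). Count: 2.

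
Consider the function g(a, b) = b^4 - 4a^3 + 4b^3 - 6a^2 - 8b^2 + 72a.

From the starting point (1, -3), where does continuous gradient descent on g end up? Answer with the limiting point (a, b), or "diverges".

(-3, -4)

g is separable, so gradient descent decouples: a follows -∂g/∂a, b follows -∂g/∂b.
∂g/∂a = -12(a - 2)(a + 3); at a=1 this is 48, so a decreases.
∂g/∂b = 4b(b - 1)(b + 4); at b=-3 this is 48, so b decreases.
a converges to its nearest critical value -3 (a local min of the a-part); b converges to -4. The iterate converges to (-3, -4).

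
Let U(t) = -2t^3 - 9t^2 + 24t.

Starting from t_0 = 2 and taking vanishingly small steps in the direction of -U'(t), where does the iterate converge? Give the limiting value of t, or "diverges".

diverges

U'(t) = -6(t - 1)(t + 4), so U'(2) = -36.
Gradient descent moves in the -U' direction, i.e. t is increasing.
There is no critical point above t=2, and U' keeps the same sign, so the iterate runs off to +∞.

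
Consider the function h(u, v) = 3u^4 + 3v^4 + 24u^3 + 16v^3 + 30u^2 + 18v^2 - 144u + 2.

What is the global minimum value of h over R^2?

h(u,v) separates as P(u) + Q(v) + 2, so its minimum is min P + min Q + 2.
P'(u) = 12(u - 1)(u + 3)(u + 4) vanishes at u ∈ {-4, -3, 1}; Q'(v) = 12v(v + 1)(v + 3) vanishes at v ∈ {-3, -1, 0}.
Local minima of P (where P''>0): P(-4)=288, P(1)=-87. Local minima of Q: Q(-3)=-27, Q(0)=0.
So the global minimum of h is P(1) + Q(-3) + 2 = -87 − 27 + 2 = -112, attained at (1, -3).

-112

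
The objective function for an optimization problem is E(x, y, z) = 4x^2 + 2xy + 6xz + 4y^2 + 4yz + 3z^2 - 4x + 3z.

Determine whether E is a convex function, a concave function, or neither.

E is quadratic, so its Hessian is the constant matrix H = [[8, 2, 6], [2, 8, 4], [6, 4, 6]].
Leading principal minors: 8, 60, 40.
All positive ⇒ H ≻ 0 ⇒ convex.

convex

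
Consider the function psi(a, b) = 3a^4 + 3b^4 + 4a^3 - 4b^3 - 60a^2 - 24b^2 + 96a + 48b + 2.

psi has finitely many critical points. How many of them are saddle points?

psi separates as a function of a plus a function of b, so ∇psi=0 decouples.
∂psi/∂a = 12(a - 2)(a - 1)(a + 4) = 0 at a ∈ {-4, 1, 2}; ∂psi/∂b = 12(b - 2)(b - 1)(b + 2) = 0 at b ∈ {-2, 1, 2}.
The Hessian is diagonal: diag(psi_aa, psi_bb). Second derivatives: psi_aa(-4)=360, psi_aa(1)=-60, psi_aa(2)=72; psi_bb(-2)=144, psi_bb(1)=-36, psi_bb(2)=48.
Saddle points occur where the two diagonal entries have opposite signs: (-4, 1), (1, -2), (1, 2), (2, 1). Count: 4.

4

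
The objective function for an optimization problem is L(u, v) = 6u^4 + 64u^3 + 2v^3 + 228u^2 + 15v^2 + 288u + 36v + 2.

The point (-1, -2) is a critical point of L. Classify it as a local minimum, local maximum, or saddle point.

The mixed partial ∂²L/∂u∂v is 0, so the Hessian at any point is diag(L_uu, L_vv) = diag(24(3u^2 + 16u + 19), 6(2v + 5)).
At (-1, -2): H = diag(144, 6).
Both eigenvalues are positive, so H is positive definite: a local minimum.

local minimum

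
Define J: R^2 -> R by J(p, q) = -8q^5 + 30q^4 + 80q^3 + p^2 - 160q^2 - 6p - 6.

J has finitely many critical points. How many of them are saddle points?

J separates as a function of p plus a function of q, so ∇J=0 decouples.
∂J/∂p = 2(p - 3) = 0 at p ∈ {3}; ∂J/∂q = -40q(q - 4)(q - 1)(q + 2) = 0 at q ∈ {-2, 0, 1, 4}.
The Hessian is diagonal: diag(J_pp, J_qq). Second derivatives: J_pp(3)=2; J_qq(-2)=1440, J_qq(0)=-320, J_qq(1)=360, J_qq(4)=-2880.
Saddle points occur where the two diagonal entries have opposite signs: (3, 0), (3, 4). Count: 2.

2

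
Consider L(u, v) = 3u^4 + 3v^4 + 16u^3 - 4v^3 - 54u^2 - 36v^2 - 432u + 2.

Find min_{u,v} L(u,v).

L(u,v) separates as P(u) + Q(v) + 2, so its minimum is min P + min Q + 2.
P'(u) = 12(u - 3)(u + 3)(u + 4) vanishes at u ∈ {-4, -3, 3}; Q'(v) = 12v(v - 3)(v + 2) vanishes at v ∈ {-2, 0, 3}.
Local minima of P (where P''>0): P(-4)=608, P(3)=-1107. Local minima of Q: Q(-2)=-64, Q(3)=-189.
So the global minimum of L is P(3) + Q(3) + 2 = -1107 − 189 + 2 = -1294, attained at (3, 3).

-1294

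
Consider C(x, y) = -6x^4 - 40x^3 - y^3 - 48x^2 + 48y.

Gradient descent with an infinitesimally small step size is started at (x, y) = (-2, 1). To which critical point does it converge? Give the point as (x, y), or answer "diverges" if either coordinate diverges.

(-1, -4)

C is separable, so gradient descent decouples: x follows -∂C/∂x, y follows -∂C/∂y.
∂C/∂x = -24x(x + 1)(x + 4); at x=-2 this is -96, so x increases.
∂C/∂y = -3(y - 4)(y + 4); at y=1 this is 45, so y decreases.
x converges to its nearest critical value -1 (a local min of the x-part); y converges to -4. The iterate converges to (-1, -4).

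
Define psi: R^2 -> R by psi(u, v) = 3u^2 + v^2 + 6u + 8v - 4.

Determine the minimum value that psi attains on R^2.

-23

psi(u,v) separates as P(u) + Q(v) − 4, so its minimum is min P + min Q − 4.
P'(u) = 6u + 6 vanishes at u ∈ {-1}; Q'(v) = 2v + 8 vanishes at v ∈ {-4}.
Local minima of P (where P''>0): P(-1)=-3. Local minima of Q: Q(-4)=-16.
So the global minimum of psi is P(-1) + Q(-4) − 4 = -3 − 16 − 4 = -23, attained at (-1, -4).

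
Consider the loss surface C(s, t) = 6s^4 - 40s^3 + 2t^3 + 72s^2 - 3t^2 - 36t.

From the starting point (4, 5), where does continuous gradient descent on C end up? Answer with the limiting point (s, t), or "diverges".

(3, 3)

C is separable, so gradient descent decouples: s follows -∂C/∂s, t follows -∂C/∂t.
∂C/∂s = 24s(s - 3)(s - 2); at s=4 this is 192, so s decreases.
∂C/∂t = 6(t - 3)(t + 2); at t=5 this is 84, so t decreases.
s converges to its nearest critical value 3 (a local min of the s-part); t converges to 3. The iterate converges to (3, 3).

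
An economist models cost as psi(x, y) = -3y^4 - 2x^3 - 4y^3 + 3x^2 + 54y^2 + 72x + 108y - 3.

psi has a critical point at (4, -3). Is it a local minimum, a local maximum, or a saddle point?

local maximum

The mixed partial ∂²psi/∂x∂y is 0, so the Hessian at any point is diag(psi_xx, psi_yy) = diag(6(-2x + 1), 12(-3y^2 - 2y + 9)).
At (4, -3): H = diag(-42, -144).
Both eigenvalues are negative, so H is negative definite: a local maximum.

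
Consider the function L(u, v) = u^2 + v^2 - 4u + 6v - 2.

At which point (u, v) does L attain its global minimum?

(2, -3)

L(u,v) separates as P(u) + Q(v) − 2, so its minimum is min P + min Q − 2.
P'(u) = 2u - 4 vanishes at u ∈ {2}; Q'(v) = 2v + 6 vanishes at v ∈ {-3}.
Local minima of P (where P''>0): P(2)=-4. Local minima of Q: Q(-3)=-9.
So the global minimum of L is P(2) + Q(-3) − 2 = -4 − 9 − 2 = -15, attained at (2, -3).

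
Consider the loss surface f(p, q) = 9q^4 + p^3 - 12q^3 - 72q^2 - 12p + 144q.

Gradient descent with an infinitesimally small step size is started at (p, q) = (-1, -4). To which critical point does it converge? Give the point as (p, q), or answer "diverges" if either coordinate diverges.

f is separable, so gradient descent decouples: p follows -∂f/∂p, q follows -∂f/∂q.
∂f/∂p = 3(p - 2)(p + 2); at p=-1 this is -9, so p increases.
∂f/∂q = 36(q - 2)(q - 1)(q + 2); at q=-4 this is -2160, so q increases.
p converges to its nearest critical value 2 (a local min of the p-part); q converges to -2. The iterate converges to (2, -2).

(2, -2)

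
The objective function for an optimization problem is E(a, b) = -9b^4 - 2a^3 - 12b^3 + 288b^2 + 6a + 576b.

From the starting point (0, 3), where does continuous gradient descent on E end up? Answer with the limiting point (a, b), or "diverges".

(-1, -1)

E is separable, so gradient descent decouples: a follows -∂E/∂a, b follows -∂E/∂b.
∂E/∂a = -6(a - 1)(a + 1); at a=0 this is 6, so a decreases.
∂E/∂b = -36(b - 4)(b + 1)(b + 4); at b=3 this is 1008, so b decreases.
a converges to its nearest critical value -1 (a local min of the a-part); b converges to -1. The iterate converges to (-1, -1).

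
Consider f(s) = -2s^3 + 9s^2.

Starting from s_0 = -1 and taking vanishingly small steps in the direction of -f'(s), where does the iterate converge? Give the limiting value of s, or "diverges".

0

f'(s) = -6s(s - 3), so f'(-1) = -24.
Gradient descent moves in the -f' direction, i.e. s is increasing.
The nearest critical point in that direction is s = 0, where f'' = 18 > 0 (a local minimum). The iterate converges there.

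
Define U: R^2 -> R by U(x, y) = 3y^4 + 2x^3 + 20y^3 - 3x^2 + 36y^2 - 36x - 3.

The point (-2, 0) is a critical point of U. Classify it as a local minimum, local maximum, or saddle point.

saddle point

The mixed partial ∂²U/∂x∂y is 0, so the Hessian at any point is diag(U_xx, U_yy) = diag(6(2x - 1), 12(3y^2 + 10y + 6)).
At (-2, 0): H = diag(-30, 72).
The eigenvalues have opposite signs, so H is indefinite: a saddle point.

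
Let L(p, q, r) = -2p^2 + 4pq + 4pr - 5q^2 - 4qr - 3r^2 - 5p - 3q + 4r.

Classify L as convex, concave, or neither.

concave

L is quadratic, so its Hessian is the constant matrix H = [[-4, 4, 4], [4, -10, -4], [4, -4, -6]].
Leading principal minors: -4, 24, -48.
Signs alternate −, +, − ⇒ H ≺ 0 ⇒ concave.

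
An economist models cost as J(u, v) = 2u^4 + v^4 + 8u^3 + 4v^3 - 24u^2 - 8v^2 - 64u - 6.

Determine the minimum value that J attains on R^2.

-262

J(u,v) separates as P(u) + Q(v) − 6, so its minimum is min P + min Q − 6.
P'(u) = 8(u - 2)(u + 1)(u + 4) vanishes at u ∈ {-4, -1, 2}; Q'(v) = 4v(v - 1)(v + 4) vanishes at v ∈ {-4, 0, 1}.
Local minima of P (where P''>0): P(-4)=-128, P(2)=-128. Local minima of Q: Q(-4)=-128, Q(1)=-3.
So the global minimum of J is P(-4) + Q(-4) − 6 = -128 − 128 − 6 = -262, attained at (-4, -4).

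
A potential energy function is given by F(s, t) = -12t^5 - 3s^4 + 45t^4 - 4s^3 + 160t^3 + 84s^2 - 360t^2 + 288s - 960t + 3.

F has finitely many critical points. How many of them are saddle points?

F separates as a function of s plus a function of t, so ∇F=0 decouples.
∂F/∂s = -12(s - 4)(s + 2)(s + 3) = 0 at s ∈ {-3, -2, 4}; ∂F/∂t = -60(t - 4)(t - 2)(t + 1)(t + 2) = 0 at t ∈ {-2, -1, 2, 4}.
The Hessian is diagonal: diag(F_ss, F_tt). Second derivatives: F_ss(-3)=-84, F_ss(-2)=72, F_ss(4)=-504; F_tt(-2)=1440, F_tt(-1)=-900, F_tt(2)=1440, F_tt(4)=-3600.
Saddle points occur where the two diagonal entries have opposite signs: (-3, -2), (-3, 2), (-2, -1), (-2, 4), (4, -2), (4, 2). Count: 6.

6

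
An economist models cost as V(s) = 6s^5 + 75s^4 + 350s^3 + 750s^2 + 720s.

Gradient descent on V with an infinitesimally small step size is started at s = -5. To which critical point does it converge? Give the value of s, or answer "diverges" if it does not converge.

V'(s) = 30(s + 1)(s + 2)(s + 3)(s + 4), so V'(-5) = 720.
Gradient descent moves in the -V' direction, i.e. s is decreasing.
There is no critical point below s=-5, and V' keeps the same sign, so the iterate runs off to −∞.

diverges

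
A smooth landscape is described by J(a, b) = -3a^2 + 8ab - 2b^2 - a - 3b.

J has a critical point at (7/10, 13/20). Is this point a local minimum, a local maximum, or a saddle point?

The Hessian of J is constant: H = [[-6, 8], [8, -4]].
det(H) = (-6)·(-4) − 8² = -40.
Since det(H) < 0, H is indefinite and the critical point is a saddle point.

saddle point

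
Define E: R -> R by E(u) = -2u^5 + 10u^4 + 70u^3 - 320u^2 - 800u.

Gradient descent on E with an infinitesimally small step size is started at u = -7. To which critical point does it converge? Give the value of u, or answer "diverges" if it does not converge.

E'(u) = -10(u - 5)(u - 4)(u + 1)(u + 4), so E'(-7) = -23760.
Gradient descent moves in the -E' direction, i.e. u is increasing.
The nearest critical point in that direction is u = -4, where E'' = 2160 > 0 (a local minimum). The iterate converges there.

-4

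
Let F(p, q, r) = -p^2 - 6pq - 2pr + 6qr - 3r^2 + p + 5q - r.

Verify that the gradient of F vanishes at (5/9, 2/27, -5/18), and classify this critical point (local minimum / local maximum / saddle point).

∇F = (-2p - 6q - 2r + 1, -6p + 6r + 5, -2p + 6q - 6r - 1); substituting (5/9, 2/27, -5/18) gives ∇F = (0, 0, 0), so (5/9, 2/27, -5/18) is indeed a critical point.
The Hessian is constant: H = [[-2, -6, -2], [-6, 0, 6], [-2, 6, -6]].
Leading principal minors: Δ₁ = -2, Δ₂ = -36, Δ₃ = 432.
The minors fit neither the all-positive nor the alternating-sign pattern, so H is indefinite: a saddle point.

saddle point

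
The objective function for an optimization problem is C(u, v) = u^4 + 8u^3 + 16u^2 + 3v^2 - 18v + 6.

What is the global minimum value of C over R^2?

-21

C(u,v) separates as P(u) + Q(v) + 6, so its minimum is min P + min Q + 6.
P'(u) = 4u(u + 2)(u + 4) vanishes at u ∈ {-4, -2, 0}; Q'(v) = 6v - 18 vanishes at v ∈ {3}.
Local minima of P (where P''>0): P(-4)=0, P(0)=0. Local minima of Q: Q(3)=-27.
So the global minimum of C is P(-4) + Q(3) + 6 = 0 − 27 + 6 = -21, attained at (-4, 3).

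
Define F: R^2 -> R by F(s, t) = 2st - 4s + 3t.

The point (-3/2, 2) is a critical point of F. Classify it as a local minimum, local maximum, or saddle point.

The Hessian of F is constant: H = [[0, 2], [2, 0]].
det(H) = 0·0 − 2² = -4.
Since det(H) < 0, H is indefinite and the critical point is a saddle point.

saddle point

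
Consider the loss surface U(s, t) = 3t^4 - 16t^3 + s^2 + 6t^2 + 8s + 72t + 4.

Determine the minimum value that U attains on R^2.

-59

U(s,t) separates as P(s) + Q(t) + 4, so its minimum is min P + min Q + 4.
P'(s) = 2s + 8 vanishes at s ∈ {-4}; Q'(t) = 12(t - 3)(t - 2)(t + 1) vanishes at t ∈ {-1, 2, 3}.
Local minima of P (where P''>0): P(-4)=-16. Local minima of Q: Q(-1)=-47, Q(3)=81.
So the global minimum of U is P(-4) + Q(-1) + 4 = -16 − 47 + 4 = -59, attained at (-4, -1).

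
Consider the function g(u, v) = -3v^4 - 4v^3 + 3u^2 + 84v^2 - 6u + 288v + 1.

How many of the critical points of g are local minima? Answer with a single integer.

1

g separates as a function of u plus a function of v, so ∇g=0 decouples.
∂g/∂u = 6(u - 1) = 0 at u ∈ {1}; ∂g/∂v = -12(v - 4)(v + 2)(v + 3) = 0 at v ∈ {-3, -2, 4}.
The Hessian is diagonal: diag(g_uu, g_vv). Second derivatives: g_uu(1)=6; g_vv(-3)=-84, g_vv(-2)=72, g_vv(4)=-504.
Local minima occur where both diagonal entries positive: (1, -2). Count: 1.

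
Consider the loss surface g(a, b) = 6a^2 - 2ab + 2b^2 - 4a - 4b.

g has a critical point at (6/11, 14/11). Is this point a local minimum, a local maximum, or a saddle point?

The Hessian of g is constant: H = [[12, -2], [-2, 4]].
det(H) = 12·4 − (-2)² = 44.
det(H) > 0 and tr(H) = 16 > 0, so H is positive definite and the point is a local minimum.

local minimum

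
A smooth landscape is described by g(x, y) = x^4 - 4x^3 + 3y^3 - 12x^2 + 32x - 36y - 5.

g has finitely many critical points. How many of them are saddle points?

g separates as a function of x plus a function of y, so ∇g=0 decouples.
∂g/∂x = 4(x - 4)(x - 1)(x + 2) = 0 at x ∈ {-2, 1, 4}; ∂g/∂y = 9(y - 2)(y + 2) = 0 at y ∈ {-2, 2}.
The Hessian is diagonal: diag(g_xx, g_yy). Second derivatives: g_xx(-2)=72, g_xx(1)=-36, g_xx(4)=72; g_yy(-2)=-36, g_yy(2)=36.
Saddle points occur where the two diagonal entries have opposite signs: (-2, -2), (1, 2), (4, -2). Count: 3.

3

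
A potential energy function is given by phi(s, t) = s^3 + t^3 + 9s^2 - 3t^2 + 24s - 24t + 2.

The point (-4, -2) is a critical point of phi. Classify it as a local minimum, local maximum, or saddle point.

The mixed partial ∂²phi/∂s∂t is 0, so the Hessian at any point is diag(phi_ss, phi_tt) = diag(6(s + 3), 6(t - 1)).
At (-4, -2): H = diag(-6, -18).
Both eigenvalues are negative, so H is negative definite: a local maximum.

local maximum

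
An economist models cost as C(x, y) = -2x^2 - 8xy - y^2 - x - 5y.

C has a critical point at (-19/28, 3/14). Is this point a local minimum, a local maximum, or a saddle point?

The Hessian of C is constant: H = [[-4, -8], [-8, -2]].
det(H) = (-4)·(-2) − (-8)² = -56.
Since det(H) < 0, H is indefinite and the critical point is a saddle point.

saddle point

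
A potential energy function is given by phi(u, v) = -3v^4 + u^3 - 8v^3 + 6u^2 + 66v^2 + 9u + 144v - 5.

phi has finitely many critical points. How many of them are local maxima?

phi separates as a function of u plus a function of v, so ∇phi=0 decouples.
∂phi/∂u = 3(u + 1)(u + 3) = 0 at u ∈ {-3, -1}; ∂phi/∂v = -12(v - 3)(v + 1)(v + 4) = 0 at v ∈ {-4, -1, 3}.
The Hessian is diagonal: diag(phi_uu, phi_vv). Second derivatives: phi_uu(-3)=-6, phi_uu(-1)=6; phi_vv(-4)=-252, phi_vv(-1)=144, phi_vv(3)=-336.
Local maxima occur where both diagonal entries negative: (-3, -4), (-3, 3). Count: 2.

2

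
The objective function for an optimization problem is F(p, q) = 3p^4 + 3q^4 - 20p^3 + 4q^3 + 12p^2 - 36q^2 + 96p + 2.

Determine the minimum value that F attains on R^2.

F(p,q) separates as A(p) + B(q) + 2, so its minimum is min A + min B + 2.
A'(p) = 12(p - 4)(p - 2)(p + 1) vanishes at p ∈ {-1, 2, 4}; B'(q) = 12q(q - 2)(q + 3) vanishes at q ∈ {-3, 0, 2}.
Local minima of A (where A''>0): A(-1)=-61, A(4)=64. Local minima of B: B(-3)=-189, B(2)=-64.
So the global minimum of F is A(-1) + B(-3) + 2 = -61 − 189 + 2 = -248, attained at (-1, -3).

-248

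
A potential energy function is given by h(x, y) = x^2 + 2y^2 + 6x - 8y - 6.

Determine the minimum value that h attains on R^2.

h(x,y) separates as P(x) + Q(y) − 6, so its minimum is min P + min Q − 6.
P'(x) = 2x + 6 vanishes at x ∈ {-3}; Q'(y) = 4y - 8 vanishes at y ∈ {2}.
Local minima of P (where P''>0): P(-3)=-9. Local minima of Q: Q(2)=-8.
So the global minimum of h is P(-3) + Q(2) − 6 = -9 − 8 − 6 = -23, attained at (-3, 2).

-23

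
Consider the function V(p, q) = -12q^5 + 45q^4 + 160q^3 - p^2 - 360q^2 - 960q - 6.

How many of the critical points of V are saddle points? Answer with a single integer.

2

V separates as a function of p plus a function of q, so ∇V=0 decouples.
∂V/∂p = -2p = 0 at p ∈ {0}; ∂V/∂q = -60(q - 4)(q - 2)(q + 1)(q + 2) = 0 at q ∈ {-2, -1, 2, 4}.
The Hessian is diagonal: diag(V_pp, V_qq). Second derivatives: V_pp(0)=-2; V_qq(-2)=1440, V_qq(-1)=-900, V_qq(2)=1440, V_qq(4)=-3600.
Saddle points occur where the two diagonal entries have opposite signs: (0, -2), (0, 2). Count: 2.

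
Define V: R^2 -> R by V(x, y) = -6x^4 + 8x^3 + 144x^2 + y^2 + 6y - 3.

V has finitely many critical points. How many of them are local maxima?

V separates as a function of x plus a function of y, so ∇V=0 decouples.
∂V/∂x = -24x(x - 4)(x + 3) = 0 at x ∈ {-3, 0, 4}; ∂V/∂y = 2(y + 3) = 0 at y ∈ {-3}.
The Hessian is diagonal: diag(V_xx, V_yy). Second derivatives: V_xx(-3)=-504, V_xx(0)=288, V_xx(4)=-672; V_yy(-3)=2.
Local maxima occur where both diagonal entries negative: none. Count: 0.

0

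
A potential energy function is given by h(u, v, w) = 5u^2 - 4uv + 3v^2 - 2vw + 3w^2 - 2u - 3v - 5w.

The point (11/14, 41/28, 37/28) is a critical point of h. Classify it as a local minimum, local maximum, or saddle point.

The Hessian is constant: H = [[10, -4, 0], [-4, 6, -2], [0, -2, 6]].
Leading principal minors: Δ₁ = 10, Δ₂ = 44, Δ₃ = 224.
All leading minors are positive, so H is positive definite: a local minimum.

local minimum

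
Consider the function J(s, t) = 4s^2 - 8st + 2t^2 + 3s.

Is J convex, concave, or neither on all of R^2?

neither

J is quadratic, so its Hessian is the constant matrix H = [[8, -8], [-8, 4]].
det(H) = -32, tr(H) = 12.
det(H) < 0, so H is indefinite: neither convex nor concave.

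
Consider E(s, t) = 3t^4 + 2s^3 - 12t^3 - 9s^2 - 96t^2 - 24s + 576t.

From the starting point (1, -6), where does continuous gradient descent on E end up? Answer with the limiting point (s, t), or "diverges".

E is separable, so gradient descent decouples: s follows -∂E/∂s, t follows -∂E/∂t.
∂E/∂s = 6(s - 4)(s + 1); at s=1 this is -36, so s increases.
∂E/∂t = 12(t - 4)(t - 3)(t + 4); at t=-6 this is -2160, so t increases.
s converges to its nearest critical value 4 (a local min of the s-part); t converges to -4. The iterate converges to (4, -4).

(4, -4)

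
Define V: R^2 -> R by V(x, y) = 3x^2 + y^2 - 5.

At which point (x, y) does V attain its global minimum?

V(x,y) separates as P(x) + Q(y) − 5, so its minimum is min P + min Q − 5.
P'(x) = 6x vanishes at x ∈ {0}; Q'(y) = 2y vanishes at y ∈ {0}.
Local minima of P (where P''>0): P(0)=0. Local minima of Q: Q(0)=0.
So the global minimum of V is P(0) + Q(0) − 5 = 0 + 0 − 5 = -5, attained at (0, 0).

(0, 0)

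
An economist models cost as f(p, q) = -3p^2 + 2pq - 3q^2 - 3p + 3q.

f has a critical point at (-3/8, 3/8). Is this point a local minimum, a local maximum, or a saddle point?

local maximum

The Hessian of f is constant: H = [[-6, 2], [2, -6]].
det(H) = (-6)·(-6) − 2² = 32.
det(H) > 0 and tr(H) = -12 < 0, so H is negative definite and the point is a local maximum.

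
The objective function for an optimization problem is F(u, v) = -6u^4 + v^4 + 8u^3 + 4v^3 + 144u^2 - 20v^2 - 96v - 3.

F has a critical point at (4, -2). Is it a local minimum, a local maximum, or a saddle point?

The mixed partial ∂²F/∂u∂v is 0, so the Hessian at any point is diag(F_uu, F_vv) = diag(24(-3u^2 + 2u + 12), 4(3v^2 + 6v - 10)).
At (4, -2): H = diag(-672, -40).
Both eigenvalues are negative, so H is negative definite: a local maximum.

local maximum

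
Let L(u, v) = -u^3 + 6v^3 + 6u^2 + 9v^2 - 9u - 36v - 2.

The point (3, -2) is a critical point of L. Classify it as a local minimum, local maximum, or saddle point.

The mixed partial ∂²L/∂u∂v is 0, so the Hessian at any point is diag(L_uu, L_vv) = diag(6(-u + 2), 18(2v + 1)).
At (3, -2): H = diag(-6, -54).
Both eigenvalues are negative, so H is negative definite: a local maximum.

local maximum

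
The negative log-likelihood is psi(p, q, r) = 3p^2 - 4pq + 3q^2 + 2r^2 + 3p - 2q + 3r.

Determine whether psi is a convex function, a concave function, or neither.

convex

psi is quadratic, so its Hessian is the constant matrix H = [[6, -4, 0], [-4, 6, 0], [0, 0, 4]].
Leading principal minors: 6, 20, 80.
All positive ⇒ H ≻ 0 ⇒ convex.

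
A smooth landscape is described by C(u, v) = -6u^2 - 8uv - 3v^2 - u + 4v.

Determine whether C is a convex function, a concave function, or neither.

concave

C is quadratic, so its Hessian is the constant matrix H = [[-12, -8], [-8, -6]].
det(H) = 8, tr(H) = -18.
det(H) > 0 and tr(H) < 0, so H is negative definite everywhere: concave.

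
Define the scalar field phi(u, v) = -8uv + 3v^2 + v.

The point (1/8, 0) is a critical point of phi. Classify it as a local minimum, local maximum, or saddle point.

saddle point

The Hessian of phi is constant: H = [[0, -8], [-8, 6]].
det(H) = 0·6 − (-8)² = -64.
Since det(H) < 0, H is indefinite and the critical point is a saddle point.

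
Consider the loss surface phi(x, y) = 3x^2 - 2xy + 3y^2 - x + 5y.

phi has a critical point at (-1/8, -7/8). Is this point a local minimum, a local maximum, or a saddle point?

The Hessian of phi is constant: H = [[6, -2], [-2, 6]].
det(H) = 6·6 − (-2)² = 32.
det(H) > 0 and tr(H) = 12 > 0, so H is positive definite and the point is a local minimum.

local minimum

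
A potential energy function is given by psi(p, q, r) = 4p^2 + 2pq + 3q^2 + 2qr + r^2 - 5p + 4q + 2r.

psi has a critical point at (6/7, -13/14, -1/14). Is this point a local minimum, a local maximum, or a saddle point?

local minimum

The Hessian is constant: H = [[8, 2, 0], [2, 6, 2], [0, 2, 2]].
Leading principal minors: Δ₁ = 8, Δ₂ = 44, Δ₃ = 56.
All leading minors are positive, so H is positive definite: a local minimum.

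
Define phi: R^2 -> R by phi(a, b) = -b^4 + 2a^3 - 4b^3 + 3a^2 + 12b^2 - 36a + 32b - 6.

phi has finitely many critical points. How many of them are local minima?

1

phi separates as a function of a plus a function of b, so ∇phi=0 decouples.
∂phi/∂a = 6(a - 2)(a + 3) = 0 at a ∈ {-3, 2}; ∂phi/∂b = -4(b - 2)(b + 1)(b + 4) = 0 at b ∈ {-4, -1, 2}.
The Hessian is diagonal: diag(phi_aa, phi_bb). Second derivatives: phi_aa(-3)=-30, phi_aa(2)=30; phi_bb(-4)=-72, phi_bb(-1)=36, phi_bb(2)=-72.
Local minima occur where both diagonal entries positive: (2, -1). Count: 1.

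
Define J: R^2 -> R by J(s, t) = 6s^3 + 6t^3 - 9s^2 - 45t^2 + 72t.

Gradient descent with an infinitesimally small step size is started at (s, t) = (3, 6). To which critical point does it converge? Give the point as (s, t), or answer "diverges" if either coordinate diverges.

J is separable, so gradient descent decouples: s follows -∂J/∂s, t follows -∂J/∂t.
∂J/∂s = 18s(s - 1); at s=3 this is 108, so s decreases.
∂J/∂t = 18(t - 4)(t - 1); at t=6 this is 180, so t decreases.
s converges to its nearest critical value 1 (a local min of the s-part); t converges to 4. The iterate converges to (1, 4).

(1, 4)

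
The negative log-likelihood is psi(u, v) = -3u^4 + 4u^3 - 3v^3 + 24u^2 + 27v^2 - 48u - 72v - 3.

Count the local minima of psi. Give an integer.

psi separates as a function of u plus a function of v, so ∇psi=0 decouples.
∂psi/∂u = -12(u - 2)(u - 1)(u + 2) = 0 at u ∈ {-2, 1, 2}; ∂psi/∂v = -9(v - 4)(v - 2) = 0 at v ∈ {2, 4}.
The Hessian is diagonal: diag(psi_uu, psi_vv). Second derivatives: psi_uu(-2)=-144, psi_uu(1)=36, psi_uu(2)=-48; psi_vv(2)=18, psi_vv(4)=-18.
Local minima occur where both diagonal entries positive: (1, 2). Count: 1.

1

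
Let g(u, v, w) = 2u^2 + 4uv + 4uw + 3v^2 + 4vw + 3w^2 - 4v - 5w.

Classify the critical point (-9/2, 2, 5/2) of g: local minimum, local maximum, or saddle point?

The Hessian is constant: H = [[4, 4, 4], [4, 6, 4], [4, 4, 6]].
Leading principal minors: Δ₁ = 4, Δ₂ = 8, Δ₃ = 16.
All leading minors are positive, so H is positive definite: a local minimum.

local minimum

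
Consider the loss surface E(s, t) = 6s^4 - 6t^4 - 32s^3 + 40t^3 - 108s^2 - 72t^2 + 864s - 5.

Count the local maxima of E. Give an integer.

E separates as a function of s plus a function of t, so ∇E=0 decouples.
∂E/∂s = 24(s - 4)(s - 3)(s + 3) = 0 at s ∈ {-3, 3, 4}; ∂E/∂t = -24t(t - 3)(t - 2) = 0 at t ∈ {0, 2, 3}.
The Hessian is diagonal: diag(E_ss, E_tt). Second derivatives: E_ss(-3)=1008, E_ss(3)=-144, E_ss(4)=168; E_tt(0)=-144, E_tt(2)=48, E_tt(3)=-72.
Local maxima occur where both diagonal entries negative: (3, 0), (3, 3). Count: 2.

2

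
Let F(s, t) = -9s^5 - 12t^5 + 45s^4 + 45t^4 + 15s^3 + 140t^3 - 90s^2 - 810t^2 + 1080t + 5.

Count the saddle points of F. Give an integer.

F separates as a function of s plus a function of t, so ∇F=0 decouples.
∂F/∂s = -45s(s - 4)(s - 1)(s + 1) = 0 at s ∈ {-1, 0, 1, 4}; ∂F/∂t = -60(t - 3)(t - 2)(t - 1)(t + 3) = 0 at t ∈ {-3, 1, 2, 3}.
The Hessian is diagonal: diag(F_ss, F_tt). Second derivatives: F_ss(-1)=450, F_ss(0)=-180, F_ss(1)=270, F_ss(4)=-2700; F_tt(-3)=7200, F_tt(1)=-480, F_tt(2)=300, F_tt(3)=-720.
Saddle points occur where the two diagonal entries have opposite signs: (-1, 1), (-1, 3), (0, -3), (0, 2), (1, 1), (1, 3), (4, -3), (4, 2). Count: 8.

8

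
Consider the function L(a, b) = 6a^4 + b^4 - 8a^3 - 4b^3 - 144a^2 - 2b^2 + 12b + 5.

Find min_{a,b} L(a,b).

L(a,b) separates as P(a) + Q(b) + 5, so its minimum is min P + min Q + 5.
P'(a) = 24a(a - 4)(a + 3) vanishes at a ∈ {-3, 0, 4}; Q'(b) = 4(b - 3)(b - 1)(b + 1) vanishes at b ∈ {-1, 1, 3}.
Local minima of P (where P''>0): P(-3)=-594, P(4)=-1280. Local minima of Q: Q(-1)=-9, Q(3)=-9.
So the global minimum of L is P(4) + Q(-1) + 5 = -1280 − 9 + 5 = -1284, attained at (4, -1).

-1284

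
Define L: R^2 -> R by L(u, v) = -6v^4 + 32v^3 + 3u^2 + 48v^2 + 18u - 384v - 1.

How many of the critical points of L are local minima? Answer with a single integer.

1

L separates as a function of u plus a function of v, so ∇L=0 decouples.
∂L/∂u = 6(u + 3) = 0 at u ∈ {-3}; ∂L/∂v = -24(v - 4)(v - 2)(v + 2) = 0 at v ∈ {-2, 2, 4}.
The Hessian is diagonal: diag(L_uu, L_vv). Second derivatives: L_uu(-3)=6; L_vv(-2)=-576, L_vv(2)=192, L_vv(4)=-288.
Local minima occur where both diagonal entries positive: (-3, 2). Count: 1.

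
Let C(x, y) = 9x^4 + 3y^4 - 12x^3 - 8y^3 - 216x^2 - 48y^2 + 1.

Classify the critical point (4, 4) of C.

local minimum

The mixed partial ∂²C/∂x∂y is 0, so the Hessian at any point is diag(C_xx, C_yy) = diag(36(3x^2 - 2x - 12), 12(3y^2 - 4y - 8)).
At (4, 4): H = diag(1008, 288).
Both eigenvalues are positive, so H is positive definite: a local minimum.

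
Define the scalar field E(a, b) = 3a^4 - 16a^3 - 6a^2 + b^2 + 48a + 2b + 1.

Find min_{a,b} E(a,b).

E(a,b) separates as P(a) + Q(b) + 1, so its minimum is min P + min Q + 1.
P'(a) = 12(a - 4)(a - 1)(a + 1) vanishes at a ∈ {-1, 1, 4}; Q'(b) = 2b + 2 vanishes at b ∈ {-1}.
Local minima of P (where P''>0): P(-1)=-35, P(4)=-160. Local minima of Q: Q(-1)=-1.
So the global minimum of E is P(4) + Q(-1) + 1 = -160 − 1 + 1 = -160, attained at (4, -1).

-160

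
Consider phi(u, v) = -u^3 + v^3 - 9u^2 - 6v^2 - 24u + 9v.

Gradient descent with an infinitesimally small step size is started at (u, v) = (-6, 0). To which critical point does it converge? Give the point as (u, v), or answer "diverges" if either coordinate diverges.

phi is separable, so gradient descent decouples: u follows -∂phi/∂u, v follows -∂phi/∂v.
∂phi/∂u = -3(u + 2)(u + 4); at u=-6 this is -24, so u increases.
∂phi/∂v = 3(v - 3)(v - 1); at v=0 this is 9, so v decreases.
The v-coordinate has no critical point in that direction and runs off to infinity.

diverges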